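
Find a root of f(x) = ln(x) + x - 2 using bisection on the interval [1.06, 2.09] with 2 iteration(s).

f(x) = ln(x) + x - 2
Initial interval: [1.06, 2.09]

Iteration 1:
  c_1 = (1.060000 + 2.090000)/2 = 1.575000
  f(c_1) = f(1.575000) = 0.029255
  f(a) × f(c) < 0, new interval: [1.060000, 1.575000]
Iteration 2:
  c_2 = (1.060000 + 1.575000)/2 = 1.317500
  f(c_2) = f(1.317500) = -0.406764
  f(a) × f(c) ≥ 0, new interval: [1.317500, 1.575000]

After 2 iteration(s), the approximation is c_2 = 1.317500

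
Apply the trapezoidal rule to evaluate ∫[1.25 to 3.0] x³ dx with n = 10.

f(x) = x³
a = 1.25, b = 3.0, n = 10
h = (b - a)/n = 0.175000

Trapezoidal rule: (h/2)[f(x₀) + 2f(x₁) + 2f(x₂) + ... + f(xₙ)]

x_0 = 1.2500, f(x_0) = 1.953125, coefficient = 1
x_1 = 1.4250, f(x_1) = 2.893641, coefficient = 2
x_2 = 1.6000, f(x_2) = 4.096000, coefficient = 2
x_3 = 1.7750, f(x_3) = 5.592359, coefficient = 2
x_4 = 1.9500, f(x_4) = 7.414875, coefficient = 2
x_5 = 2.1250, f(x_5) = 9.595703, coefficient = 2
x_6 = 2.3000, f(x_6) = 12.167000, coefficient = 2
x_7 = 2.4750, f(x_7) = 15.160922, coefficient = 2
x_8 = 2.6500, f(x_8) = 18.609625, coefficient = 2
x_9 = 2.8250, f(x_9) = 22.545266, coefficient = 2
x_10 = 3.0000, f(x_10) = 27.000000, coefficient = 1

I ≈ (0.175000/2) × 225.103906 = 19.696592
Exact value: 19.639648
Error: 0.056943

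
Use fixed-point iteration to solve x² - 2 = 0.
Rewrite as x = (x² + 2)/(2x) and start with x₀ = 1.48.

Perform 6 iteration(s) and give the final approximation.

Equation: x² - 2 = 0
Fixed-point form: x = (x² + 2)/(2x)
x₀ = 1.48

x_1 = g(1.480000) = 1.415676
x_2 = g(1.415676) = 1.414214
x_3 = g(1.414214) = 1.414214
x_4 = g(1.414214) = 1.414214
x_5 = g(1.414214) = 1.414214
x_6 = g(1.414214) = 1.414214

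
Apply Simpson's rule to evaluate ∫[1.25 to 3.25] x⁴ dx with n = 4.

f(x) = x⁴
a = 1.25, b = 3.25, n = 4
h = (b - a)/n = 0.500000

Simpson's rule: (h/3)[f(x₀) + 4f(x₁) + 2f(x₂) + ... + f(xₙ)]

x_0 = 1.2500, f(x_0) = 2.441406, coefficient = 1
x_1 = 1.7500, f(x_1) = 9.378906, coefficient = 4
x_2 = 2.2500, f(x_2) = 25.628906, coefficient = 2
x_3 = 2.7500, f(x_3) = 57.191406, coefficient = 4
x_4 = 3.2500, f(x_4) = 111.566406, coefficient = 1

I ≈ (0.500000/3) × 431.546875 = 71.924479
Exact value: 71.907813
Error: 0.016667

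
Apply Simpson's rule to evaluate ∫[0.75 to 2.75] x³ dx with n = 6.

f(x) = x³
a = 0.75, b = 2.75, n = 6
h = (b - a)/n = 0.333333

Simpson's rule: (h/3)[f(x₀) + 4f(x₁) + 2f(x₂) + ... + f(xₙ)]

x_0 = 0.7500, f(x_0) = 0.421875, coefficient = 1
x_1 = 1.0833, f(x_1) = 1.271412, coefficient = 4
x_2 = 1.4167, f(x_2) = 2.843171, coefficient = 2
x_3 = 1.7500, f(x_3) = 5.359375, coefficient = 4
x_4 = 2.0833, f(x_4) = 9.042245, coefficient = 2
x_5 = 2.4167, f(x_5) = 14.114005, coefficient = 4
x_6 = 2.7500, f(x_6) = 20.796875, coefficient = 1

I ≈ (0.333333/3) × 127.968750 = 14.218750
Exact value: 14.218750
Error: 0.000000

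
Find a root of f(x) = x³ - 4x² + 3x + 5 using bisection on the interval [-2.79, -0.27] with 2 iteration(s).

f(x) = x³ - 4x² + 3x + 5
Initial interval: [-2.79, -0.27]

Iteration 1:
  c_1 = (-2.790000 + (-0.270000))/2 = -1.530000
  f(c_1) = f(-1.530000) = -12.535177
  f(a) × f(c) ≥ 0, new interval: [-1.530000, -0.270000]
Iteration 2:
  c_2 = (-1.530000 + (-0.270000))/2 = -0.900000
  f(c_2) = f(-0.900000) = -1.669000
  f(a) × f(c) ≥ 0, new interval: [-0.900000, -0.270000]

After 2 iteration(s), the approximation is c_2 = -0.900000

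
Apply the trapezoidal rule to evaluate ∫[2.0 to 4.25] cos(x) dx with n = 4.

f(x) = cos(x)
a = 2.0, b = 4.25, n = 4
h = (b - a)/n = 0.562500

Trapezoidal rule: (h/2)[f(x₀) + 2f(x₁) + 2f(x₂) + ... + f(xₙ)]

x_0 = 2.0000, f(x_0) = -0.416147, coefficient = 1
x_1 = 2.5625, f(x_1) = -0.836960, coefficient = 2
x_2 = 3.1250, f(x_2) = -0.999862, coefficient = 2
x_3 = 3.6875, f(x_3) = -0.854657, coefficient = 2
x_4 = 4.2500, f(x_4) = -0.446087, coefficient = 1

I ≈ (0.562500/2) × -6.245191 = -1.756460
Exact value: -1.804287
Error: 0.047827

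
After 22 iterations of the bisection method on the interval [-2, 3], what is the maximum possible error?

Bisection error bound: |error| ≤ (b-a)/2^n
|error| ≤ (3 - (-2))/2^22 = 5/2^22
|error| ≤ 0.0000011921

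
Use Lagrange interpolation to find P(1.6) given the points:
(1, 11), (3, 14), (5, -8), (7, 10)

Lagrange interpolation formula:
P(x) = Σ yᵢ × Lᵢ(x)
where Lᵢ(x) = Π_{j≠i} (x - xⱼ)/(xᵢ - xⱼ)

L_0(1.6) = (1.6 - 3)/(1 - 3) × (1.6 - 5)/(1 - 5) × (1.6 - 7)/(1 - 7) = 0.535500
L_1(1.6) = (1.6 - 1)/(3 - 1) × (1.6 - 5)/(3 - 5) × (1.6 - 7)/(3 - 7) = 0.688500
L_2(1.6) = (1.6 - 1)/(5 - 1) × (1.6 - 3)/(5 - 3) × (1.6 - 7)/(5 - 7) = -0.283500
L_3(1.6) = (1.6 - 1)/(7 - 1) × (1.6 - 3)/(7 - 3) × (1.6 - 5)/(7 - 5) = 0.059500

P(1.6) = 11×L_0(1.6) + 14×L_1(1.6) + (-8)×L_2(1.6) + 10×L_3(1.6)
P(1.6) = 18.392500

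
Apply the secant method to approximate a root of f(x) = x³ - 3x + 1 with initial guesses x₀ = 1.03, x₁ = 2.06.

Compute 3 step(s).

f(x) = x³ - 3x + 1
x₀ = 1.03, x₁ = 2.06

Secant formula: x_{n+1} = x_n - f(x_n)(x_n - x_{n-1})/(f(x_n) - f(x_{n-1}))

Iteration 1:
  f(1.030000) = -0.997273
  f(2.060000) = 3.561816
  x_2 = 2.060000 - 3.561816×(2.060000 - 1.030000)/(3.561816 - (-0.997273))
       = 1.255306
Iteration 2:
  f(2.060000) = 3.561816
  f(1.255306) = -0.787815
  x_3 = 1.255306 - (-0.787815)×(1.255306 - 2.060000)/(-0.787815 - 3.561816)
       = 1.401054
Iteration 3:
  f(1.255306) = -0.787815
  f(1.401054) = -0.452959
  x_4 = 1.401054 - (-0.452959)×(1.401054 - 1.255306)/(-0.452959 - (-0.787815))
       = 1.598207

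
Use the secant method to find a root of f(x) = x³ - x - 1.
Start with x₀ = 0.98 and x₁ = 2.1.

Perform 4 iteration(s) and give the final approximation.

f(x) = x³ - x - 1
x₀ = 0.98, x₁ = 2.1

Secant formula: x_{n+1} = x_n - f(x_n)(x_n - x_{n-1})/(f(x_n) - f(x_{n-1}))

Iteration 1:
  f(0.980000) = -1.038808
  f(2.100000) = 6.161000
  x_2 = 2.100000 - 6.161000×(2.100000 - 0.980000)/(6.161000 - (-1.038808))
       = 1.141597
Iteration 2:
  f(2.100000) = 6.161000
  f(1.141597) = -0.653819
  x_3 = 1.141597 - (-0.653819)×(1.141597 - 2.100000)/(-0.653819 - 6.161000)
       = 1.233547
Iteration 3:
  f(1.141597) = -0.653819
  f(1.233547) = -0.356536
  x_4 = 1.233547 - (-0.356536)×(1.233547 - 1.141597)/(-0.356536 - (-0.653819))
       = 1.343824
Iteration 4:
  f(1.233547) = -0.356536
  f(1.343824) = 0.082937
  x_5 = 1.343824 - 0.082937×(1.343824 - 1.233547)/(0.082937 - (-0.356536))
       = 1.323012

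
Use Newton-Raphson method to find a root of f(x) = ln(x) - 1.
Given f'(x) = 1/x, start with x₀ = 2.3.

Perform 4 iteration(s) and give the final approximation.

f(x) = ln(x) - 1
f'(x) = 1/x
x₀ = 2.3

Newton-Raphson formula: x_{n+1} = x_n - f(x_n)/f'(x_n)

Iteration 1:
  f(2.300000) = -0.167091
  f'(2.300000) = 0.434783
  x_1 = 2.300000 - (-0.167091)/0.434783 = 2.684309
Iteration 2:
  f(2.684309) = -0.012577
  f'(2.684309) = 0.372535
  x_2 = 2.684309 - (-0.012577)/0.372535 = 2.718069
Iteration 3:
  f(2.718069) = -0.000078
  f'(2.718069) = 0.367908
  x_3 = 2.718069 - (-0.000078)/0.367908 = 2.718282
Iteration 4:
  f(2.718282) = 0.000000
  f'(2.718282) = 0.367879
  x_4 = 2.718282 - 0.000000/0.367879 = 2.718282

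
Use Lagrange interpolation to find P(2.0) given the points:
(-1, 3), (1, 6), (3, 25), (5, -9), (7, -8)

Lagrange interpolation formula:
P(x) = Σ yᵢ × Lᵢ(x)
where Lᵢ(x) = Π_{j≠i} (x - xⱼ)/(xᵢ - xⱼ)

L_0(2.0) = (2.0 - 1)/(-1 - 1) × (2.0 - 3)/(-1 - 3) × (2.0 - 5)/(-1 - 5) × (2.0 - 7)/(-1 - 7) = -0.039062
L_1(2.0) = (2.0 - (-1))/(1 - (-1)) × (2.0 - 3)/(1 - 3) × (2.0 - 5)/(1 - 5) × (2.0 - 7)/(1 - 7) = 0.468750
L_2(2.0) = (2.0 - (-1))/(3 - (-1)) × (2.0 - 1)/(3 - 1) × (2.0 - 5)/(3 - 5) × (2.0 - 7)/(3 - 7) = 0.703125
L_3(2.0) = (2.0 - (-1))/(5 - (-1)) × (2.0 - 1)/(5 - 1) × (2.0 - 3)/(5 - 3) × (2.0 - 7)/(5 - 7) = -0.156250
L_4(2.0) = (2.0 - (-1))/(7 - (-1)) × (2.0 - 1)/(7 - 1) × (2.0 - 3)/(7 - 3) × (2.0 - 5)/(7 - 5) = 0.023438

P(2.0) = 3×L_0(2.0) + 6×L_1(2.0) + 25×L_2(2.0) + (-9)×L_3(2.0) + (-8)×L_4(2.0)
P(2.0) = 21.492188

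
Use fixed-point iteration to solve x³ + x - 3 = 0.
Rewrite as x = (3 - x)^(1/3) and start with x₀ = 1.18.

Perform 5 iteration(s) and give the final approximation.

Equation: x³ + x - 3 = 0
Fixed-point form: x = (3 - x)^(1/3)
x₀ = 1.18

x_1 = g(1.180000) = 1.220929
x_2 = g(1.220929) = 1.211707
x_3 = g(1.211707) = 1.213797
x_4 = g(1.213797) = 1.213324
x_5 = g(1.213324) = 1.213431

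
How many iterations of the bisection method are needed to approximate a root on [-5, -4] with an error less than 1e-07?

We need (b-a)/2^n ≤ 1e-07
(-4 - (-5))/2^n ≤ 1e-07
1/2^n ≤ 1e-07
2^n ≥ 10000000
n ≥ log₂(10000000) = 23.25
n ≥ 24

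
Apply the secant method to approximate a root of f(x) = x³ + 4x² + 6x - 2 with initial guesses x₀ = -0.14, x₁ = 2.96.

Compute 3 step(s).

f(x) = x³ + 4x² + 6x - 2
x₀ = -0.14, x₁ = 2.96

Secant formula: x_{n+1} = x_n - f(x_n)(x_n - x_{n-1})/(f(x_n) - f(x_{n-1}))

Iteration 1:
  f(-0.140000) = -2.764344
  f(2.960000) = 76.740736
  x_2 = 2.960000 - 76.740736×(2.960000 - (-0.140000))/(76.740736 - (-2.764344))
       = -0.032215
Iteration 2:
  f(2.960000) = 76.740736
  f(-0.032215) = -2.189171
  x_3 = -0.032215 - (-2.189171)×(-0.032215 - 2.960000)/(-2.189171 - 76.740736)
       = 0.050776
Iteration 3:
  f(-0.032215) = -2.189171
  f(0.050776) = -1.684899
  x_4 = 0.050776 - (-1.684899)×(0.050776 - (-0.032215))/(-1.684899 - (-2.189171))
       = 0.328070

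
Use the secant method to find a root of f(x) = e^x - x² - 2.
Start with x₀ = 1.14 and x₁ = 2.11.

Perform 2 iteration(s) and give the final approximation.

f(x) = e^x - x² - 2
x₀ = 1.14, x₁ = 2.11

Secant formula: x_{n+1} = x_n - f(x_n)(x_n - x_{n-1})/(f(x_n) - f(x_{n-1}))

Iteration 1:
  f(1.140000) = -0.172832
  f(2.110000) = 1.796141
  x_2 = 2.110000 - 1.796141×(2.110000 - 1.140000)/(1.796141 - (-0.172832))
       = 1.225144
Iteration 2:
  f(2.110000) = 1.796141
  f(1.225144) = -0.096321
  x_3 = 1.225144 - (-0.096321)×(1.225144 - 2.110000)/(-0.096321 - 1.796141)
       = 1.270181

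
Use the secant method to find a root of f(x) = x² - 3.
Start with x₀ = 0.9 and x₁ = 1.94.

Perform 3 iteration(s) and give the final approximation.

f(x) = x² - 3
x₀ = 0.9, x₁ = 1.94

Secant formula: x_{n+1} = x_n - f(x_n)(x_n - x_{n-1})/(f(x_n) - f(x_{n-1}))

Iteration 1:
  f(0.900000) = -2.190000
  f(1.940000) = 0.763600
  x_2 = 1.940000 - 0.763600×(1.940000 - 0.900000)/(0.763600 - (-2.190000))
       = 1.671127
Iteration 2:
  f(1.940000) = 0.763600
  f(1.671127) = -0.207335
  x_3 = 1.671127 - (-0.207335)×(1.671127 - 1.940000)/(-0.207335 - 0.763600)
       = 1.728542
Iteration 3:
  f(1.671127) = -0.207335
  f(1.728542) = -0.012141
  x_4 = 1.728542 - (-0.012141)×(1.728542 - 1.671127)/(-0.012141 - (-0.207335))
       = 1.732114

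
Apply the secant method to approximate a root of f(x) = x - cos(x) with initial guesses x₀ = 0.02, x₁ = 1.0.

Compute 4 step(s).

f(x) = x - cos(x)
x₀ = 0.02, x₁ = 1.0

Secant formula: x_{n+1} = x_n - f(x_n)(x_n - x_{n-1})/(f(x_n) - f(x_{n-1}))

Iteration 1:
  f(0.020000) = -0.979800
  f(1.000000) = 0.459698
  x_2 = 1.000000 - 0.459698×(1.000000 - 0.020000)/(0.459698 - (-0.979800))
       = 0.687041
Iteration 2:
  f(1.000000) = 0.459698
  f(0.687041) = -0.086085
  x_3 = 0.687041 - (-0.086085)×(0.687041 - 1.000000)/(-0.086085 - 0.459698)
       = 0.736403
Iteration 3:
  f(0.687041) = -0.086085
  f(0.736403) = -0.004486
  x_4 = 0.736403 - (-0.004486)×(0.736403 - 0.687041)/(-0.004486 - (-0.086085))
       = 0.739117
Iteration 4:
  f(0.736403) = -0.004486
  f(0.739117) = 0.000053
  x_5 = 0.739117 - 0.000053×(0.739117 - 0.736403)/(0.000053 - (-0.004486))
       = 0.739085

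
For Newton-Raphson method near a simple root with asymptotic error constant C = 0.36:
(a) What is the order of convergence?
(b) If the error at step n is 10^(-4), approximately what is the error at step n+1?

(a) Newton-Raphson has quadratic (order 2) convergence near simple roots.
    This means |e_{n+1}| ≈ C|e_n|².

(b) With |e_n| = 10^(-4) and C = 0.36:
    |e_{n+1}| ≈ 0.36 × (10^(-4))² = 0.36 × 10^(-8)

(a) 2 (quadratic); (b) |e_{n+1}| ≈ 3.600e-09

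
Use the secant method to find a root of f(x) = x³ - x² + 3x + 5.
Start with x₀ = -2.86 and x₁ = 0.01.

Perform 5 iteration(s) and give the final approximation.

f(x) = x³ - x² + 3x + 5
x₀ = -2.86, x₁ = 0.01

Secant formula: x_{n+1} = x_n - f(x_n)(x_n - x_{n-1})/(f(x_n) - f(x_{n-1}))

Iteration 1:
  f(-2.860000) = -35.153256
  f(0.010000) = 5.029901
  x_2 = 0.010000 - 5.029901×(0.010000 - (-2.860000))/(5.029901 - (-35.153256))
       = -0.349250
Iteration 2:
  f(0.010000) = 5.029901
  f(-0.349250) = 3.787673
  x_3 = -0.349250 - 3.787673×(-0.349250 - 0.010000)/(3.787673 - 5.029901)
       = -1.444639
Iteration 3:
  f(-0.349250) = 3.787673
  f(-1.444639) = -4.435838
  x_4 = -1.444639 - (-4.435838)×(-1.444639 - (-0.349250))/(-4.435838 - 3.787673)
       = -0.853776
Iteration 4:
  f(-1.444639) = -4.435838
  f(-0.853776) = 1.087390
  x_5 = -0.853776 - 1.087390×(-0.853776 - (-1.444639))/(1.087390 - (-4.435838))
       = -0.970103
Iteration 5:
  f(-0.853776) = 1.087390
  f(-0.970103) = 0.235627
  x_6 = -0.970103 - 0.235627×(-0.970103 - (-0.853776))/(0.235627 - 1.087390)
       = -1.002283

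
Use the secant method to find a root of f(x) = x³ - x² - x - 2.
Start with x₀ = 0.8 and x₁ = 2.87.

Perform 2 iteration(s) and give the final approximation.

f(x) = x³ - x² - x - 2
x₀ = 0.8, x₁ = 2.87

Secant formula: x_{n+1} = x_n - f(x_n)(x_n - x_{n-1})/(f(x_n) - f(x_{n-1}))

Iteration 1:
  f(0.800000) = -2.928000
  f(2.870000) = 10.533003
  x_2 = 2.870000 - 10.533003×(2.870000 - 0.800000)/(10.533003 - (-2.928000))
       = 1.250261
Iteration 2:
  f(2.870000) = 10.533003
  f(1.250261) = -2.859065
  x_3 = 1.250261 - (-2.859065)×(1.250261 - 2.870000)/(-2.859065 - 10.533003)
       = 1.596058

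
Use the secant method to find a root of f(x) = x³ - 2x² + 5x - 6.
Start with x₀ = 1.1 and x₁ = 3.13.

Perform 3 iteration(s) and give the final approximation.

f(x) = x³ - 2x² + 5x - 6
x₀ = 1.1, x₁ = 3.13

Secant formula: x_{n+1} = x_n - f(x_n)(x_n - x_{n-1})/(f(x_n) - f(x_{n-1}))

Iteration 1:
  f(1.100000) = -1.589000
  f(3.130000) = 20.720497
  x_2 = 3.130000 - 20.720497×(3.130000 - 1.100000)/(20.720497 - (-1.589000))
       = 1.244587
Iteration 2:
  f(3.130000) = 20.720497
  f(1.244587) = -0.947196
  x_3 = 1.244587 - (-0.947196)×(1.244587 - 3.130000)/(-0.947196 - 20.720497)
       = 1.327007
Iteration 3:
  f(1.244587) = -0.947196
  f(1.327007) = -0.550068
  x_4 = 1.327007 - (-0.550068)×(1.327007 - 1.244587)/(-0.550068 - (-0.947196))
       = 1.441169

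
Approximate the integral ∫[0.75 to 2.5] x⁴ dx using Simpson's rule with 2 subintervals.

f(x) = x⁴
a = 0.75, b = 2.5, n = 2
h = (b - a)/n = 0.875000

Simpson's rule: (h/3)[f(x₀) + 4f(x₁) + 2f(x₂) + ... + f(xₙ)]

x_0 = 0.7500, f(x_0) = 0.316406, coefficient = 1
x_1 = 1.6250, f(x_1) = 6.972900, coefficient = 4
x_2 = 2.5000, f(x_2) = 39.062500, coefficient = 1

I ≈ (0.875000/3) × 67.270508 = 19.620565
Exact value: 19.483789
Error: 0.136776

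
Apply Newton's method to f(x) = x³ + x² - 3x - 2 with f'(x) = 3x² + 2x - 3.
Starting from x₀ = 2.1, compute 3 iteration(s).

f(x) = x³ + x² - 3x - 2
f'(x) = 3x² + 2x - 3
x₀ = 2.1

Newton-Raphson formula: x_{n+1} = x_n - f(x_n)/f'(x_n)

Iteration 1:
  f(2.100000) = 5.371000
  f'(2.100000) = 14.430000
  x_1 = 2.100000 - 5.371000/14.430000 = 1.727789
Iteration 2:
  f(1.727789) = 0.959781
  f'(1.727789) = 9.411347
  x_2 = 1.727789 - 0.959781/9.411347 = 1.625808
Iteration 3:
  f(1.625808) = 0.063248
  f'(1.625808) = 8.181371
  x_3 = 1.625808 - 0.063248/8.181371 = 1.618077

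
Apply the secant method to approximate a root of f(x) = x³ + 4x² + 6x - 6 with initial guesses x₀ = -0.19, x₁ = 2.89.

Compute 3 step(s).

f(x) = x³ + 4x² + 6x - 6
x₀ = -0.19, x₁ = 2.89

Secant formula: x_{n+1} = x_n - f(x_n)(x_n - x_{n-1})/(f(x_n) - f(x_{n-1}))

Iteration 1:
  f(-0.190000) = -7.002459
  f(2.890000) = 68.885969
  x_2 = 2.890000 - 68.885969×(2.890000 - (-0.190000))/(68.885969 - (-7.002459))
       = 0.094201
Iteration 2:
  f(2.890000) = 68.885969
  f(0.094201) = -5.398462
  x_3 = 0.094201 - (-5.398462)×(0.094201 - 2.890000)/(-5.398462 - 68.885969)
       = 0.297380
Iteration 3:
  f(0.094201) = -5.398462
  f(0.297380) = -3.835684
  x_4 = 0.297380 - (-3.835684)×(0.297380 - 0.094201)/(-3.835684 - (-5.398462))
       = 0.796062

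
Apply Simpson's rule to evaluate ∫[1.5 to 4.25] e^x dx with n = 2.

f(x) = e^x
a = 1.5, b = 4.25, n = 2
h = (b - a)/n = 1.375000

Simpson's rule: (h/3)[f(x₀) + 4f(x₁) + 2f(x₂) + ... + f(xₙ)]

x_0 = 1.5000, f(x_0) = 4.481689, coefficient = 1
x_1 = 2.8750, f(x_1) = 17.725424, coefficient = 4
x_2 = 4.2500, f(x_2) = 70.105412, coefficient = 1

I ≈ (1.375000/3) × 145.488798 = 66.682366
Exact value: 65.623723
Error: 1.058642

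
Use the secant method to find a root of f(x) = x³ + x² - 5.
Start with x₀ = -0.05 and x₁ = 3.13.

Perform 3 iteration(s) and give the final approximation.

f(x) = x³ + x² - 5
x₀ = -0.05, x₁ = 3.13

Secant formula: x_{n+1} = x_n - f(x_n)(x_n - x_{n-1})/(f(x_n) - f(x_{n-1}))

Iteration 1:
  f(-0.050000) = -4.997625
  f(3.130000) = 35.461197
  x_2 = 3.130000 - 35.461197×(3.130000 - (-0.050000))/(35.461197 - (-4.997625))
       = 0.342805
Iteration 2:
  f(3.130000) = 35.461197
  f(0.342805) = -4.842199
  x_3 = 0.342805 - (-4.842199)×(0.342805 - 3.130000)/(-4.842199 - 35.461197)
       = 0.677669
Iteration 3:
  f(0.342805) = -4.842199
  f(0.677669) = -4.229554
  x_4 = 0.677669 - (-4.229554)×(0.677669 - 0.342805)/(-4.229554 - (-4.842199))
       = 2.989489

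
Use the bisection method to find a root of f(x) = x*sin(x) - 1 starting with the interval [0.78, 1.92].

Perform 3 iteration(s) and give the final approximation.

f(x) = x*sin(x) - 1
Initial interval: [0.78, 1.92]

Iteration 1:
  c_1 = (0.780000 + 1.920000)/2 = 1.350000
  f(c_1) = f(1.350000) = 0.317227
  f(a) × f(c) < 0, new interval: [0.780000, 1.350000]
Iteration 2:
  c_2 = (0.780000 + 1.350000)/2 = 1.065000
  f(c_2) = f(1.065000) = -0.068350
  f(a) × f(c) ≥ 0, new interval: [1.065000, 1.350000]
Iteration 3:
  c_3 = (1.065000 + 1.350000)/2 = 1.207500
  f(c_3) = f(1.207500) = 0.128687
  f(a) × f(c) < 0, new interval: [1.065000, 1.207500]

After 3 iteration(s), the approximation is c_3 = 1.207500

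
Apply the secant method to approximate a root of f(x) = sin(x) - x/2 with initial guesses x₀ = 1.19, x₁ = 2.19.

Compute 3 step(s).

f(x) = sin(x) - x/2
x₀ = 1.19, x₁ = 2.19

Secant formula: x_{n+1} = x_n - f(x_n)(x_n - x_{n-1})/(f(x_n) - f(x_{n-1}))

Iteration 1:
  f(1.190000) = 0.333369
  f(2.190000) = -0.280659
  x_2 = 2.190000 - (-0.280659)×(2.190000 - 1.190000)/(-0.280659 - 0.333369)
       = 1.732921
Iteration 2:
  f(2.190000) = -0.280659
  f(1.732921) = 0.120426
  x_3 = 1.732921 - 0.120426×(1.732921 - 2.190000)/(0.120426 - (-0.280659))
       = 1.870159
Iteration 3:
  f(1.732921) = 0.120426
  f(1.870159) = 0.020445
  x_4 = 1.870159 - 0.020445×(1.870159 - 1.732921)/(0.020445 - 0.120426)
       = 1.898223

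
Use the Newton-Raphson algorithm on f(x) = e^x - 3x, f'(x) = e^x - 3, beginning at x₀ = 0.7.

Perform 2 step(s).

f(x) = e^x - 3x
f'(x) = e^x - 3
x₀ = 0.7

Newton-Raphson formula: x_{n+1} = x_n - f(x_n)/f'(x_n)

Iteration 1:
  f(0.700000) = -0.086247
  f'(0.700000) = -0.986247
  x_1 = 0.700000 - (-0.086247)/(-0.986247) = 0.612550
Iteration 2:
  f(0.612550) = 0.007480
  f'(0.612550) = -1.154869
  x_2 = 0.612550 - 0.007480/(-1.154869) = 0.619027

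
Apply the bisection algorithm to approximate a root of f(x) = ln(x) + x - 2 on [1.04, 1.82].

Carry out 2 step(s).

f(x) = ln(x) + x - 2
Initial interval: [1.04, 1.82]

Iteration 1:
  c_1 = (1.040000 + 1.820000)/2 = 1.430000
  f(c_1) = f(1.430000) = -0.212326
  f(a) × f(c) ≥ 0, new interval: [1.430000, 1.820000]
Iteration 2:
  c_2 = (1.430000 + 1.820000)/2 = 1.625000
  f(c_2) = f(1.625000) = 0.110508
  f(a) × f(c) < 0, new interval: [1.430000, 1.625000]

After 2 iteration(s), the approximation is c_2 = 1.625000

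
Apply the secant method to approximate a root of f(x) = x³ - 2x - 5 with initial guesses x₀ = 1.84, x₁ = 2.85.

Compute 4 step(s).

f(x) = x³ - 2x - 5
x₀ = 1.84, x₁ = 2.85

Secant formula: x_{n+1} = x_n - f(x_n)(x_n - x_{n-1})/(f(x_n) - f(x_{n-1}))

Iteration 1:
  f(1.840000) = -2.450496
  f(2.850000) = 12.449125
  x_2 = 2.850000 - 12.449125×(2.850000 - 1.840000)/(12.449125 - (-2.450496))
       = 2.006112
Iteration 2:
  f(2.850000) = 12.449125
  f(2.006112) = -0.938659
  x_3 = 2.006112 - (-0.938659)×(2.006112 - 2.850000)/(-0.938659 - 12.449125)
       = 2.065279
Iteration 3:
  f(2.006112) = -0.938659
  f(2.065279) = -0.321361
  x_4 = 2.065279 - (-0.321361)×(2.065279 - 2.006112)/(-0.321361 - (-0.938659))
       = 2.096081
Iteration 4:
  f(2.065279) = -0.321361
  f(2.096081) = 0.017092
  x_5 = 2.096081 - 0.017092×(2.096081 - 2.065279)/(0.017092 - (-0.321361))
       = 2.094526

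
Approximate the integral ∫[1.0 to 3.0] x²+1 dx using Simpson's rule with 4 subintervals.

f(x) = x²+1
a = 1.0, b = 3.0, n = 4
h = (b - a)/n = 0.500000

Simpson's rule: (h/3)[f(x₀) + 4f(x₁) + 2f(x₂) + ... + f(xₙ)]

x_0 = 1.0000, f(x_0) = 2.000000, coefficient = 1
x_1 = 1.5000, f(x_1) = 3.250000, coefficient = 4
x_2 = 2.0000, f(x_2) = 5.000000, coefficient = 2
x_3 = 2.5000, f(x_3) = 7.250000, coefficient = 4
x_4 = 3.0000, f(x_4) = 10.000000, coefficient = 1

I ≈ (0.500000/3) × 64.000000 = 10.666667
Exact value: 10.666667
Error: 0.000000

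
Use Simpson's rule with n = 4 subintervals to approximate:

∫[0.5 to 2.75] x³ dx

f(x) = x³
a = 0.5, b = 2.75, n = 4
h = (b - a)/n = 0.562500

Simpson's rule: (h/3)[f(x₀) + 4f(x₁) + 2f(x₂) + ... + f(xₙ)]

x_0 = 0.5000, f(x_0) = 0.125000, coefficient = 1
x_1 = 1.0625, f(x_1) = 1.199463, coefficient = 4
x_2 = 1.6250, f(x_2) = 4.291016, coefficient = 2
x_3 = 2.1875, f(x_3) = 10.467529, coefficient = 4
x_4 = 2.7500, f(x_4) = 20.796875, coefficient = 1

I ≈ (0.562500/3) × 76.171875 = 14.282227
Exact value: 14.282227
Error: 0.000000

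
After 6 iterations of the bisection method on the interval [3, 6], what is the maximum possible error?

Bisection error bound: |error| ≤ (b-a)/2^n
|error| ≤ (6 - 3)/2^6 = 3/2^6
|error| ≤ 0.0468750000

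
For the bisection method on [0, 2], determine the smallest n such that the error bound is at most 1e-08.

We need (b-a)/2^n ≤ 1e-08
(2 - 0)/2^n ≤ 1e-08
2/2^n ≤ 1e-08
2^n ≥ 200000000
n ≥ log₂(200000000) = 27.58
n ≥ 28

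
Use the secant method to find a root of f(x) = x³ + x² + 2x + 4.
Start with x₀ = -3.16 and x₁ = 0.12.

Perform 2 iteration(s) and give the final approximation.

f(x) = x³ + x² + 2x + 4
x₀ = -3.16, x₁ = 0.12

Secant formula: x_{n+1} = x_n - f(x_n)(x_n - x_{n-1})/(f(x_n) - f(x_{n-1}))

Iteration 1:
  f(-3.160000) = -23.888896
  f(0.120000) = 4.256128
  x_2 = 0.120000 - 4.256128×(0.120000 - (-3.160000))/(4.256128 - (-23.888896))
       = -0.376006
Iteration 2:
  f(0.120000) = 4.256128
  f(-0.376006) = 3.336209
  x_3 = -0.376006 - 3.336209×(-0.376006 - 0.120000)/(3.336209 - 4.256128)
       = -2.174837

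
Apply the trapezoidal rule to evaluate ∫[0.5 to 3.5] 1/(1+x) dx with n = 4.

f(x) = 1/(1+x)
a = 0.5, b = 3.5, n = 4
h = (b - a)/n = 0.750000

Trapezoidal rule: (h/2)[f(x₀) + 2f(x₁) + 2f(x₂) + ... + f(xₙ)]

x_0 = 0.5000, f(x_0) = 0.666667, coefficient = 1
x_1 = 1.2500, f(x_1) = 0.444444, coefficient = 2
x_2 = 2.0000, f(x_2) = 0.333333, coefficient = 2
x_3 = 2.7500, f(x_3) = 0.266667, coefficient = 2
x_4 = 3.5000, f(x_4) = 0.222222, coefficient = 1

I ≈ (0.750000/2) × 2.977778 = 1.116667
Exact value: 1.098612
Error: 0.018054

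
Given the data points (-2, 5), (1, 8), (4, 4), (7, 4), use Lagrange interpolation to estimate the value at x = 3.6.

Lagrange interpolation formula:
P(x) = Σ yᵢ × Lᵢ(x)
where Lᵢ(x) = Π_{j≠i} (x - xⱼ)/(xᵢ - xⱼ)

L_0(3.6) = (3.6 - 1)/(-2 - 1) × (3.6 - 4)/(-2 - 4) × (3.6 - 7)/(-2 - 7) = -0.021827
L_1(3.6) = (3.6 - (-2))/(1 - (-2)) × (3.6 - 4)/(1 - 4) × (3.6 - 7)/(1 - 7) = 0.141037
L_2(3.6) = (3.6 - (-2))/(4 - (-2)) × (3.6 - 1)/(4 - 1) × (3.6 - 7)/(4 - 7) = 0.916741
L_3(3.6) = (3.6 - (-2))/(7 - (-2)) × (3.6 - 1)/(7 - 1) × (3.6 - 4)/(7 - 4) = -0.035951

P(3.6) = 5×L_0(3.6) + 8×L_1(3.6) + 4×L_2(3.6) + 4×L_3(3.6)
P(3.6) = 4.542321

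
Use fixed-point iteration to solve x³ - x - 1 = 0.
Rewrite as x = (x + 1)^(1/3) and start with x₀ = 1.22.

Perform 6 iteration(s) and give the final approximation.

Equation: x³ - x - 1 = 0
Fixed-point form: x = (x + 1)^(1/3)
x₀ = 1.22

x_1 = g(1.220000) = 1.304521
x_2 = g(1.304521) = 1.320870
x_3 = g(1.320870) = 1.323987
x_4 = g(1.323987) = 1.324579
x_5 = g(1.324579) = 1.324692
x_6 = g(1.324692) = 1.324713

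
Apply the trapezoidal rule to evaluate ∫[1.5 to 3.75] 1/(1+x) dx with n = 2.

f(x) = 1/(1+x)
a = 1.5, b = 3.75, n = 2
h = (b - a)/n = 1.125000

Trapezoidal rule: (h/2)[f(x₀) + 2f(x₁) + 2f(x₂) + ... + f(xₙ)]

x_0 = 1.5000, f(x_0) = 0.400000, coefficient = 1
x_1 = 2.6250, f(x_1) = 0.275862, coefficient = 2
x_2 = 3.7500, f(x_2) = 0.210526, coefficient = 1

I ≈ (1.125000/2) × 1.162250 = 0.653766
Exact value: 0.641854
Error: 0.011912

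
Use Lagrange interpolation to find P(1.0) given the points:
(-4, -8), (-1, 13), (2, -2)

Lagrange interpolation formula:
P(x) = Σ yᵢ × Lᵢ(x)
where Lᵢ(x) = Π_{j≠i} (x - xⱼ)/(xᵢ - xⱼ)

L_0(1.0) = (1.0 - (-1))/(-4 - (-1)) × (1.0 - 2)/(-4 - 2) = -0.111111
L_1(1.0) = (1.0 - (-4))/(-1 - (-4)) × (1.0 - 2)/(-1 - 2) = 0.555556
L_2(1.0) = (1.0 - (-4))/(2 - (-4)) × (1.0 - (-1))/(2 - (-1)) = 0.555556

P(1.0) = (-8)×L_0(1.0) + 13×L_1(1.0) + (-2)×L_2(1.0)
P(1.0) = 7.000000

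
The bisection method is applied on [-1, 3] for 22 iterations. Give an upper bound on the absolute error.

Bisection error bound: |error| ≤ (b-a)/2^n
|error| ≤ (3 - (-1))/2^22 = 4/2^22
|error| ≤ 0.0000009537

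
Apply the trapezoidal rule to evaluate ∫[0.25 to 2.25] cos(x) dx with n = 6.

f(x) = cos(x)
a = 0.25, b = 2.25, n = 6
h = (b - a)/n = 0.333333

Trapezoidal rule: (h/2)[f(x₀) + 2f(x₁) + 2f(x₂) + ... + f(xₙ)]

x_0 = 0.2500, f(x_0) = 0.968912, coefficient = 1
x_1 = 0.5833, f(x_1) = 0.834631, coefficient = 2
x_2 = 0.9167, f(x_2) = 0.608469, coefficient = 2
x_3 = 1.2500, f(x_3) = 0.315322, coefficient = 2
x_4 = 1.5833, f(x_4) = -0.012537, coefficient = 2
x_5 = 1.9167, f(x_5) = -0.339016, coefficient = 2
x_6 = 2.2500, f(x_6) = -0.628174, coefficient = 1

I ≈ (0.333333/2) × 3.154479 = 0.525747
Exact value: 0.530669
Error: 0.004923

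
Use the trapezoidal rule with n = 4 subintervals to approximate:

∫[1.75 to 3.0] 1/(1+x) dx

f(x) = 1/(1+x)
a = 1.75, b = 3.0, n = 4
h = (b - a)/n = 0.312500

Trapezoidal rule: (h/2)[f(x₀) + 2f(x₁) + 2f(x₂) + ... + f(xₙ)]

x_0 = 1.7500, f(x_0) = 0.363636, coefficient = 1
x_1 = 2.0625, f(x_1) = 0.326531, coefficient = 2
x_2 = 2.3750, f(x_2) = 0.296296, coefficient = 2
x_3 = 2.6875, f(x_3) = 0.271186, coefficient = 2
x_4 = 3.0000, f(x_4) = 0.250000, coefficient = 1

I ≈ (0.312500/2) × 2.401663 = 0.375260
Exact value: 0.374693
Error: 0.000566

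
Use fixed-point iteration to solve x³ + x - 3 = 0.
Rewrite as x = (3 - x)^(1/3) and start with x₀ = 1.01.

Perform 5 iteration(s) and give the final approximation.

Equation: x³ + x - 3 = 0
Fixed-point form: x = (3 - x)^(1/3)
x₀ = 1.01

x_1 = g(1.010000) = 1.257818
x_2 = g(1.257818) = 1.203274
x_3 = g(1.203274) = 1.215702
x_4 = g(1.215702) = 1.212893
x_5 = g(1.212893) = 1.213529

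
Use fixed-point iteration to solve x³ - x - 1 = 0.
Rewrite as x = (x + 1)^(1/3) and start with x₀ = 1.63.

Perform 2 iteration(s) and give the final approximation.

Equation: x³ - x - 1 = 0
Fixed-point form: x = (x + 1)^(1/3)
x₀ = 1.63

x_1 = g(1.630000) = 1.380337
x_2 = g(1.380337) = 1.335200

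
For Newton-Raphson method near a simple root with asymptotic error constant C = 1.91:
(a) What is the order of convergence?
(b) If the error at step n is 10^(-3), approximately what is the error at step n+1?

(a) Newton-Raphson has quadratic (order 2) convergence near simple roots.
    This means |e_{n+1}| ≈ C|e_n|².

(b) With |e_n| = 10^(-3) and C = 1.91:
    |e_{n+1}| ≈ 1.91 × (10^(-3))² = 1.91 × 10^(-6)

(a) 2 (quadratic); (b) |e_{n+1}| ≈ 1.910e-06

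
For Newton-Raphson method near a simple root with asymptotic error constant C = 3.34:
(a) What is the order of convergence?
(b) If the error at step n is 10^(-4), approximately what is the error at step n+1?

(a) Newton-Raphson has quadratic (order 2) convergence near simple roots.
    This means |e_{n+1}| ≈ C|e_n|².

(b) With |e_n| = 10^(-4) and C = 3.34:
    |e_{n+1}| ≈ 3.34 × (10^(-4))² = 3.34 × 10^(-8)

(a) 2 (quadratic); (b) |e_{n+1}| ≈ 3.340e-08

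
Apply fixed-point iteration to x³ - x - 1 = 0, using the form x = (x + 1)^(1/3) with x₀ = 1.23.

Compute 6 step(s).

Equation: x³ - x - 1 = 0
Fixed-point form: x = (x + 1)^(1/3)
x₀ = 1.23

x_1 = g(1.230000) = 1.306477
x_2 = g(1.306477) = 1.321244
x_3 = g(1.321244) = 1.324058
x_4 = g(1.324058) = 1.324593
x_5 = g(1.324593) = 1.324694
x_6 = g(1.324694) = 1.324713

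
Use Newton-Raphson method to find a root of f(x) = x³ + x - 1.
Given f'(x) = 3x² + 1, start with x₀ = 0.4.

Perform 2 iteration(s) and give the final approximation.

f(x) = x³ + x - 1
f'(x) = 3x² + 1
x₀ = 0.4

Newton-Raphson formula: x_{n+1} = x_n - f(x_n)/f'(x_n)

Iteration 1:
  f(0.400000) = -0.536000
  f'(0.400000) = 1.480000
  x_1 = 0.400000 - (-0.536000)/1.480000 = 0.762162
Iteration 2:
  f(0.762162) = 0.204895
  f'(0.762162) = 2.742673
  x_2 = 0.762162 - 0.204895/2.742673 = 0.687456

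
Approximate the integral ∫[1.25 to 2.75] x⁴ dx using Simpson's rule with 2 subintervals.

f(x) = x⁴
a = 1.25, b = 2.75, n = 2
h = (b - a)/n = 0.750000

Simpson's rule: (h/3)[f(x₀) + 4f(x₁) + 2f(x₂) + ... + f(xₙ)]

x_0 = 1.2500, f(x_0) = 2.441406, coefficient = 1
x_1 = 2.0000, f(x_1) = 16.000000, coefficient = 4
x_2 = 2.7500, f(x_2) = 57.191406, coefficient = 1

I ≈ (0.750000/3) × 123.632812 = 30.908203
Exact value: 30.844922
Error: 0.063281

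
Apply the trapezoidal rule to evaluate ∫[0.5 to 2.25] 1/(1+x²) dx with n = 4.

f(x) = 1/(1+x²)
a = 0.5, b = 2.25, n = 4
h = (b - a)/n = 0.437500

Trapezoidal rule: (h/2)[f(x₀) + 2f(x₁) + 2f(x₂) + ... + f(xₙ)]

x_0 = 0.5000, f(x_0) = 0.800000, coefficient = 1
x_1 = 0.9375, f(x_1) = 0.532225, coefficient = 2
x_2 = 1.3750, f(x_2) = 0.345946, coefficient = 2
x_3 = 1.8125, f(x_3) = 0.233364, coefficient = 2
x_4 = 2.2500, f(x_4) = 0.164948, coefficient = 1

I ≈ (0.437500/2) × 3.188017 = 0.697379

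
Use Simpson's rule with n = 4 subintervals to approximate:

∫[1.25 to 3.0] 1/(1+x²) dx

f(x) = 1/(1+x²)
a = 1.25, b = 3.0, n = 4
h = (b - a)/n = 0.437500

Simpson's rule: (h/3)[f(x₀) + 4f(x₁) + 2f(x₂) + ... + f(xₙ)]

x_0 = 1.2500, f(x_0) = 0.390244, coefficient = 1
x_1 = 1.6875, f(x_1) = 0.259898, coefficient = 4
x_2 = 2.1250, f(x_2) = 0.181303, coefficient = 2
x_3 = 2.5625, f(x_3) = 0.132163, coefficient = 4
x_4 = 3.0000, f(x_4) = 0.100000, coefficient = 1

I ≈ (0.437500/3) × 2.421097 = 0.353077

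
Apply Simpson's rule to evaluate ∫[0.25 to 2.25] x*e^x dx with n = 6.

f(x) = x*e^x
a = 0.25, b = 2.25, n = 6
h = (b - a)/n = 0.333333

Simpson's rule: (h/3)[f(x₀) + 4f(x₁) + 2f(x₂) + ... + f(xₙ)]

x_0 = 0.2500, f(x_0) = 0.321006, coefficient = 1
x_1 = 0.5833, f(x_1) = 1.045334, coefficient = 4
x_2 = 0.9167, f(x_2) = 2.292528, coefficient = 2
x_3 = 1.2500, f(x_3) = 4.362929, coefficient = 4
x_4 = 1.5833, f(x_4) = 7.712679, coefficient = 2
x_5 = 1.9167, f(x_5) = 13.029998, coefficient = 4
x_6 = 2.2500, f(x_6) = 21.347406, coefficient = 1

I ≈ (0.333333/3) × 115.431872 = 12.825764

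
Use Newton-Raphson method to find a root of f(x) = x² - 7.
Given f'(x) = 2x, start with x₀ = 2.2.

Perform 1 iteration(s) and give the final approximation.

f(x) = x² - 7
f'(x) = 2x
x₀ = 2.2

Newton-Raphson formula: x_{n+1} = x_n - f(x_n)/f'(x_n)

Iteration 1:
  f(2.200000) = -2.160000
  f'(2.200000) = 4.400000
  x_1 = 2.200000 - (-2.160000)/4.400000 = 2.690909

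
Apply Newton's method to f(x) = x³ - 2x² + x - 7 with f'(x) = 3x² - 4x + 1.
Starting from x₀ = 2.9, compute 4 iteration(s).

f(x) = x³ - 2x² + x - 7
f'(x) = 3x² - 4x + 1
x₀ = 2.9

Newton-Raphson formula: x_{n+1} = x_n - f(x_n)/f'(x_n)

Iteration 1:
  f(2.900000) = 3.469000
  f'(2.900000) = 14.630000
  x_1 = 2.900000 - 3.469000/14.630000 = 2.662884
Iteration 2:
  f(2.662884) = 0.363368
  f'(2.662884) = 11.621323
  x_2 = 2.662884 - 0.363368/11.621323 = 2.631617
Iteration 3:
  f(2.631617) = 0.005824
  f'(2.631617) = 11.249758
  x_3 = 2.631617 - 0.005824/11.249758 = 2.631099
Iteration 4:
  f(2.631099) = 0.000002
  f'(2.631099) = 11.243655
  x_4 = 2.631099 - 0.000002/11.243655 = 2.631099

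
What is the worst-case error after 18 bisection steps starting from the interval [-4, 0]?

Bisection error bound: |error| ≤ (b-a)/2^n
|error| ≤ (0 - (-4))/2^18 = 4/2^18
|error| ≤ 0.0000152588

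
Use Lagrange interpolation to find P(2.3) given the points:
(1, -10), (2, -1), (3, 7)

Lagrange interpolation formula:
P(x) = Σ yᵢ × Lᵢ(x)
where Lᵢ(x) = Π_{j≠i} (x - xⱼ)/(xᵢ - xⱼ)

L_0(2.3) = (2.3 - 2)/(1 - 2) × (2.3 - 3)/(1 - 3) = -0.105000
L_1(2.3) = (2.3 - 1)/(2 - 1) × (2.3 - 3)/(2 - 3) = 0.910000
L_2(2.3) = (2.3 - 1)/(3 - 1) × (2.3 - 2)/(3 - 2) = 0.195000

P(2.3) = (-10)×L_0(2.3) + (-1)×L_1(2.3) + 7×L_2(2.3)
P(2.3) = 1.505000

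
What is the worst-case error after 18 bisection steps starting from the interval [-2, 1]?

Bisection error bound: |error| ≤ (b-a)/2^n
|error| ≤ (1 - (-2))/2^18 = 3/2^18
|error| ≤ 0.0000114441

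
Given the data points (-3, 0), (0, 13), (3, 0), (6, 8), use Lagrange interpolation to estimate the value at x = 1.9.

Lagrange interpolation formula:
P(x) = Σ yᵢ × Lᵢ(x)
where Lᵢ(x) = Π_{j≠i} (x - xⱼ)/(xᵢ - xⱼ)

L_0(1.9) = (1.9 - 0)/(-3 - 0) × (1.9 - 3)/(-3 - 3) × (1.9 - 6)/(-3 - 6) = -0.052895
L_1(1.9) = (1.9 - (-3))/(0 - (-3)) × (1.9 - 3)/(0 - 3) × (1.9 - 6)/(0 - 6) = 0.409241
L_2(1.9) = (1.9 - (-3))/(3 - (-3)) × (1.9 - 0)/(3 - 0) × (1.9 - 6)/(3 - 6) = 0.706870
L_3(1.9) = (1.9 - (-3))/(6 - (-3)) × (1.9 - 0)/(6 - 0) × (1.9 - 3)/(6 - 3) = -0.063216

P(1.9) = 0×L_0(1.9) + 13×L_1(1.9) + 0×L_2(1.9) + 8×L_3(1.9)
P(1.9) = 4.814401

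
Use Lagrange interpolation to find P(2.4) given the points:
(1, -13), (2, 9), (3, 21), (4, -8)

Lagrange interpolation formula:
P(x) = Σ yᵢ × Lᵢ(x)
where Lᵢ(x) = Π_{j≠i} (x - xⱼ)/(xᵢ - xⱼ)

L_0(2.4) = (2.4 - 2)/(1 - 2) × (2.4 - 3)/(1 - 3) × (2.4 - 4)/(1 - 4) = -0.064000
L_1(2.4) = (2.4 - 1)/(2 - 1) × (2.4 - 3)/(2 - 3) × (2.4 - 4)/(2 - 4) = 0.672000
L_2(2.4) = (2.4 - 1)/(3 - 1) × (2.4 - 2)/(3 - 2) × (2.4 - 4)/(3 - 4) = 0.448000
L_3(2.4) = (2.4 - 1)/(4 - 1) × (2.4 - 2)/(4 - 2) × (2.4 - 3)/(4 - 3) = -0.056000

P(2.4) = (-13)×L_0(2.4) + 9×L_1(2.4) + 21×L_2(2.4) + (-8)×L_3(2.4)
P(2.4) = 16.736000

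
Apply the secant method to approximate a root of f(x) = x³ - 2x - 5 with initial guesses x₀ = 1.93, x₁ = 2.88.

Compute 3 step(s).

f(x) = x³ - 2x - 5
x₀ = 1.93, x₁ = 2.88

Secant formula: x_{n+1} = x_n - f(x_n)(x_n - x_{n-1})/(f(x_n) - f(x_{n-1}))

Iteration 1:
  f(1.930000) = -1.670943
  f(2.880000) = 13.127872
  x_2 = 2.880000 - 13.127872×(2.880000 - 1.930000)/(13.127872 - (-1.670943))
       = 2.037265
Iteration 2:
  f(2.880000) = 13.127872
  f(2.037265) = -0.618965
  x_3 = 2.037265 - (-0.618965)×(2.037265 - 2.880000)/(-0.618965 - 13.127872)
       = 2.075210
Iteration 3:
  f(2.037265) = -0.618965
  f(2.075210) = -0.213535
  x_4 = 2.075210 - (-0.213535)×(2.075210 - 2.037265)/(-0.213535 - (-0.618965))
       = 2.095195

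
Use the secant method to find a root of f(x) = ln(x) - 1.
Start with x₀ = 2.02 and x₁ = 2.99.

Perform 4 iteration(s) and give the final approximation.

f(x) = ln(x) - 1
x₀ = 2.02, x₁ = 2.99

Secant formula: x_{n+1} = x_n - f(x_n)(x_n - x_{n-1})/(f(x_n) - f(x_{n-1}))

Iteration 1:
  f(2.020000) = -0.296902
  f(2.990000) = 0.095273
  x_2 = 2.990000 - 0.095273×(2.990000 - 2.020000)/(0.095273 - (-0.296902))
       = 2.754353
Iteration 2:
  f(2.990000) = 0.095273
  f(2.754353) = 0.013182
  x_3 = 2.754353 - 0.013182×(2.754353 - 2.990000)/(0.013182 - 0.095273)
       = 2.716512
Iteration 3:
  f(2.754353) = 0.013182
  f(2.716512) = -0.000651
  x_4 = 2.716512 - (-0.000651)×(2.716512 - 2.754353)/(-0.000651 - 0.013182)
       = 2.718294
Iteration 4:
  f(2.716512) = -0.000651
  f(2.718294) = 0.000004
  x_5 = 2.718294 - 0.000004×(2.718294 - 2.716512)/(0.000004 - (-0.000651))
       = 2.718282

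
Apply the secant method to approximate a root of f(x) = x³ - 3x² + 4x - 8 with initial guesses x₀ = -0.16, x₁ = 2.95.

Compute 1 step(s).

f(x) = x³ - 3x² + 4x - 8
x₀ = -0.16, x₁ = 2.95

Secant formula: x_{n+1} = x_n - f(x_n)(x_n - x_{n-1})/(f(x_n) - f(x_{n-1}))

Iteration 1:
  f(-0.160000) = -8.720896
  f(2.950000) = 3.364875
  x_2 = 2.950000 - 3.364875×(2.950000 - (-0.160000))/(3.364875 - (-8.720896))
       = 2.084125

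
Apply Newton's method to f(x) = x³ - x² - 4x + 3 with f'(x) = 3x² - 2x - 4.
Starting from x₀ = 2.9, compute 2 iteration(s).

f(x) = x³ - x² - 4x + 3
f'(x) = 3x² - 2x - 4
x₀ = 2.9

Newton-Raphson formula: x_{n+1} = x_n - f(x_n)/f'(x_n)

Iteration 1:
  f(2.900000) = 7.379000
  f'(2.900000) = 15.430000
  x_1 = 2.900000 - 7.379000/15.430000 = 2.421776
Iteration 2:
  f(2.421776) = 1.651609
  f'(2.421776) = 8.751442
  x_2 = 2.421776 - 1.651609/8.751442 = 2.233052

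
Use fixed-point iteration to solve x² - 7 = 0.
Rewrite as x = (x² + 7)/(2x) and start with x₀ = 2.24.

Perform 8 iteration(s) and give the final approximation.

Equation: x² - 7 = 0
Fixed-point form: x = (x² + 7)/(2x)
x₀ = 2.24

x_1 = g(2.240000) = 2.682500
x_2 = g(2.682500) = 2.646003
x_3 = g(2.646003) = 2.645751
x_4 = g(2.645751) = 2.645751
x_5 = g(2.645751) = 2.645751
x_6 = g(2.645751) = 2.645751
x_7 = g(2.645751) = 2.645751
x_8 = g(2.645751) = 2.645751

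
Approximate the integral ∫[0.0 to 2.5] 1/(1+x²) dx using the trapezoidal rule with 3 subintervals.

f(x) = 1/(1+x²)
a = 0.0, b = 2.5, n = 3
h = (b - a)/n = 0.833333

Trapezoidal rule: (h/2)[f(x₀) + 2f(x₁) + 2f(x₂) + ... + f(xₙ)]

x_0 = 0.0000, f(x_0) = 1.000000, coefficient = 1
x_1 = 0.8333, f(x_1) = 0.590164, coefficient = 2
x_2 = 1.6667, f(x_2) = 0.264706, coefficient = 2
x_3 = 2.5000, f(x_3) = 0.137931, coefficient = 1

I ≈ (0.833333/2) × 2.847671 = 1.186529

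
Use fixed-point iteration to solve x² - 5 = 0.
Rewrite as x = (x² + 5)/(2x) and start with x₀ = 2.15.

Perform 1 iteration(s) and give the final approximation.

Equation: x² - 5 = 0
Fixed-point form: x = (x² + 5)/(2x)
x₀ = 2.15

x_1 = g(2.150000) = 2.237791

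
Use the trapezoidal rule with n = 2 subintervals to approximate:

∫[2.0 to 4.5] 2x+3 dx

f(x) = 2x+3
a = 2.0, b = 4.5, n = 2
h = (b - a)/n = 1.250000

Trapezoidal rule: (h/2)[f(x₀) + 2f(x₁) + 2f(x₂) + ... + f(xₙ)]

x_0 = 2.0000, f(x_0) = 7.000000, coefficient = 1
x_1 = 3.2500, f(x_1) = 9.500000, coefficient = 2
x_2 = 4.5000, f(x_2) = 12.000000, coefficient = 1

I ≈ (1.250000/2) × 38.000000 = 23.750000
Exact value: 23.750000
Error: 0.000000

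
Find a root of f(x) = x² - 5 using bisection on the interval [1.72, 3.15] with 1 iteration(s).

f(x) = x² - 5
Initial interval: [1.72, 3.15]

Iteration 1:
  c_1 = (1.720000 + 3.150000)/2 = 2.435000
  f(c_1) = f(2.435000) = 0.929225
  f(a) × f(c) < 0, new interval: [1.720000, 2.435000]

After 1 iteration(s), the approximation is c_1 = 2.435000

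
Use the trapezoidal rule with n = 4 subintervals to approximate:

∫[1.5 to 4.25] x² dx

f(x) = x²
a = 1.5, b = 4.25, n = 4
h = (b - a)/n = 0.687500

Trapezoidal rule: (h/2)[f(x₀) + 2f(x₁) + 2f(x₂) + ... + f(xₙ)]

x_0 = 1.5000, f(x_0) = 2.250000, coefficient = 1
x_1 = 2.1875, f(x_1) = 4.785156, coefficient = 2
x_2 = 2.8750, f(x_2) = 8.265625, coefficient = 2
x_3 = 3.5625, f(x_3) = 12.691406, coefficient = 2
x_4 = 4.2500, f(x_4) = 18.062500, coefficient = 1

I ≈ (0.687500/2) × 71.796875 = 24.680176
Exact value: 24.463542
Error: 0.216634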